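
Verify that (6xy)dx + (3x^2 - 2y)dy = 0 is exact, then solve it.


Check exactness: ∂M/∂y = 6x and ∂N/∂x = 6x; equal, so the equation is exact.
Integrate M with respect to x (treating y as constant): ∫M dx = 3x^2y + h(y).
Differentiate w.r.t. y and set equal to N: the x-dependent terms already match, leaving h'(y) = -2y. Integrate: h(y) = -y^2.
So F(x,y) = 3x^2y - y^2.
General solution: 3x^2y - y^2 = C.


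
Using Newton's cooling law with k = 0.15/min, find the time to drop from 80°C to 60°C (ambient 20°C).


From T(t) = T_a + (T₀ - T_a)e^(-kt), set T(t) = 60:
(60 - 20) / (80 - 20) = e^(-0.15t), so t = -ln(0.667)/0.15 ≈ 2.7 minutes.


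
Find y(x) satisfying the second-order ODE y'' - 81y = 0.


Characteristic equation: r² - 81 = 0.
Factor: (r + 9)(r - 9) = 0 ⇒ r = -9, 9 (distinct real).
General solution: y = C₁e^(-9x) + C₂e^(9x).


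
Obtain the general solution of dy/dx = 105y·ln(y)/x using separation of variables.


Separate: dy/[y ln(y)] = 105 dx/x.
Substitute u = ln(y): du/u = 105 dx/x.
Integrate: ln|ln(y)| = 105ln|x| + C₀, hence ln(y) = C·x^105.


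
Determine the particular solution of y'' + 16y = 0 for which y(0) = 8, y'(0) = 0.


Characteristic roots of r² + 16 = 0 are ±4i, so y = C₁cos(4x) + C₂sin(4x).
Apply y(0) = 8: C₁ = 8. Differentiate and apply y'(0) = 0: 4·C₂ = 0, so C₂ = 0.
Particular solution: y = 8cos(4x).


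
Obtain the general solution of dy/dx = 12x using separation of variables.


Integrate both sides with respect to x: y = ∫ 12x dx = 6x^2 + C.


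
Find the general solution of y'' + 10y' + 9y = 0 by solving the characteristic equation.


Characteristic equation: r² + 10r + 9 = 0.
Factor: (r + 1)(r + 9) = 0 ⇒ r = -1, -9 (distinct real).
General solution: y = C₁e^(-x) + C₂e^(-9x).


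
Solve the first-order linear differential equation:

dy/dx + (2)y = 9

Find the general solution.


P(x) = 2, Q(x) = 9; integrating factor μ = e^(2x).
(μ y)' = 9e^(2x) ⇒ μ y = (9/2)e^(2x) + C.
Divide by μ: y = 9/2 + Ce^(-2x).


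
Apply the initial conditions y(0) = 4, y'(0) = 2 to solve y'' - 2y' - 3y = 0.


Characteristic roots of r² - 2r - 3 = 0 are -1, 3.
General solution y = c₁ e^(-x) + c₂ e^(3x).
Apply y(0) = 4: c₁ + c₂ = 4. Apply y'(0) = 2: -1 c₁ + 3 c₂ = 2.
Solve: c₁ = 5/2, c₂ = 3/2.
Particular solution: y = (5/2)e^(-x) + (3/2)e^(3x).


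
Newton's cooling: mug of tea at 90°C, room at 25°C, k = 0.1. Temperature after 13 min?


Newton's law: dT/dt = -k(T - T_a) has solution T(t) = T_a + (T₀ - T_a)e^(-kt).
Plug in T_a = 25, T₀ = 90, k = 0.1, t = 13: T(13) = 25 + (65)e^(-1.30) ≈ 42.7°C.


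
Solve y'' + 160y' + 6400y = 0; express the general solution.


Characteristic equation: r² + 160r + 6400 = 0, i.e. (r + 80)² = 0.
Repeated root r = -80; include an x factor for the second linearly independent solution.
General solution: y = (C₁ + C₂x)e^(-80x).


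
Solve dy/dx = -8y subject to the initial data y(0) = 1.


General solution of y' = -8y is y = Ce^(-8x).
Apply y(0) = 1: C = 1.
Particular solution: y = e^(-8x).


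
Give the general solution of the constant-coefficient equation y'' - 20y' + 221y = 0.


Characteristic equation: r² - 20r + 221 = 0.
Discriminant is negative; roots r = 10 ± 11i (complex conjugate pair).
General solution uses e^(α x)(C₁ cos(β x) + C₂ sin(β x)): y = e^(10x)(C₁cos(11x) + C₂sin(11x)).


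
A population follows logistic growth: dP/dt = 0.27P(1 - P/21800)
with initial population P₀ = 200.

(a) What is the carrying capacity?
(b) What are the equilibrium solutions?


Logistic ODE dP/dt = 0.27P(1 - P/21800) has equilibria where dP/dt = 0, i.e. P = 0 or P = 21800.
The coefficient (1 - P/K) = 0 when P = K, identifying K = 21800 as the carrying capacity.
(a) K = 21800; (b) equilibria P = 0 and P = 21800.


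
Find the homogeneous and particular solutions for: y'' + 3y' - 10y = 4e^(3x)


Characteristic roots of r² + 3r - 10 = 0 are -5, 2.
y_h = C₁e^(-5x) + C₂e^(2x).
Forcing exponent 3 is not a characteristic root; try y_p = Ae^(3x).
Substitute: A·(9 + (3)·3 + (-10)) = A·8 = 4, so A = 1/2.
General solution: y = C₁e^(-5x) + C₂e^(2x) + (1/2)e^(3x).


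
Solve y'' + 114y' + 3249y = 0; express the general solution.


Characteristic equation: r² + 114r + 3249 = 0, i.e. (r + 57)² = 0.
Repeated root r = -57; include an x factor for the second linearly independent solution.
General solution: y = (C₁ + C₂x)e^(-57x).


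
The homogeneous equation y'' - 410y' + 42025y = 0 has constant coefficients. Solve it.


Characteristic equation: r² - 410r + 42025 = 0, i.e. (r - 205)² = 0.
Repeated root r = 205; include an x factor for the second linearly independent solution.
General solution: y = (C₁ + C₂x)e^(205x).


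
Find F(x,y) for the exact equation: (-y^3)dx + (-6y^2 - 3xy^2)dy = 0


Check exactness: ∂M/∂y = -3y^2 and ∂N/∂x = -3y^2; equal, so the equation is exact.
Integrate M with respect to x (treating y as constant): ∫M dx = -xy^3 + h(y).
Differentiate w.r.t. y and set equal to N: the x-dependent terms already match, leaving h'(y) = -6y^2. Integrate: h(y) = -2y^3.
So F(x,y) = -2y^3 - xy^3.
General solution: -2y^3 - xy^3 = C.


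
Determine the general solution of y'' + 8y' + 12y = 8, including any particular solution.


Characteristic roots of r² + 8r + 12 = 0 are -2, -6.
y_h = C₁e^(-2x) + C₂e^(-6x).
Constant forcing; try y_p = A. Then 12A = 8 ⇒ A = 2/3.
General solution: y = C₁e^(-2x) + C₂e^(-6x) + 2/3.


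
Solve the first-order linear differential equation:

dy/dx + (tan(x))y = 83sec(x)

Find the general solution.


P(x) = tan(x) ⇒ μ = e^(∫tan(x)dx) = sec(x).
(sec(x) y)' = 83sec²(x) ⇒ sec(x) y = 83tan(x) + C.
Multiply by cos(x): y = 83sin(x) + C·cos(x).


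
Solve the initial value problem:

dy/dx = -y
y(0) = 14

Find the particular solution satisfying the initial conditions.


General solution of y' = -y is y = Ce^(-x).
Apply y(0) = 14: C = 14.
Particular solution: y = 14e^(-x).


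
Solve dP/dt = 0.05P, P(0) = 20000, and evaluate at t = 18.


The ODE dP/dt = 0.05P has solution P(t) = P(0)e^(0.05t).
Substitute P(0) = 20000 and t = 18: P(18) = 20000 e^(0.90) ≈ 49192.


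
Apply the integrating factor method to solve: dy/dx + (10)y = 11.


P(x) = 10, Q(x) = 11; integrating factor μ = e^(10x).
(μ y)' = 11e^(10x) ⇒ μ y = (11/10)e^(10x) + C.
Divide by μ: y = 11/10 + Ce^(-10x).


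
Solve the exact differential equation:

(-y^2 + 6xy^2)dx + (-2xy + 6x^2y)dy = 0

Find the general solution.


Check exactness: ∂M/∂y = -2y + 12xy and ∂N/∂x = -2y + 12xy; equal, so the equation is exact.
Integrate M with respect to x (treating y as constant): ∫M dx = -xy^2 + 3x^2y^2 + h(y).
Differentiate w.r.t. y and set equal to N: all terms match, so h'(y) = 0 and h is a constant absorbed into C.
General solution: -xy^2 + 3x^2y^2 = C.


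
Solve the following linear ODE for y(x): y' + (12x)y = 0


P(x) = 12x ⇒ μ = e^(6x²).
Q(x) = 0 so μ y is constant: y = Ce^(-6x²).


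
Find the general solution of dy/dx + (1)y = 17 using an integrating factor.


P(x) = 1, Q(x) = 17; integrating factor μ = e^(x).
(μ y)' = 17e^(x) ⇒ μ y = 17e^(x) + C.
Divide by μ: y = 17 + Ce^(-x).


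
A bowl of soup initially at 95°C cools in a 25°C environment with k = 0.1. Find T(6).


Newton's law: dT/dt = -k(T - T_a) has solution T(t) = T_a + (T₀ - T_a)e^(-kt).
Plug in T_a = 25, T₀ = 95, k = 0.1, t = 6: T(6) = 25 + (70)e^(-0.60) ≈ 63.4°C.


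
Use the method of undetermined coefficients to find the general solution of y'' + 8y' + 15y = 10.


Characteristic roots of r² + 8r + 15 = 0 are -5, -3.
y_h = C₁e^(-5x) + C₂e^(-3x).
Constant forcing; try y_p = A. Then 15A = 10 ⇒ A = 2/3.
General solution: y = C₁e^(-5x) + C₂e^(-3x) + 2/3.


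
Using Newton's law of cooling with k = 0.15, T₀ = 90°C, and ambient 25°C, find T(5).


Newton's law: dT/dt = -k(T - T_a) has solution T(t) = T_a + (T₀ - T_a)e^(-kt).
Plug in T_a = 25, T₀ = 90, k = 0.15, t = 5: T(5) = 25 + (65)e^(-0.75) ≈ 55.7°C.


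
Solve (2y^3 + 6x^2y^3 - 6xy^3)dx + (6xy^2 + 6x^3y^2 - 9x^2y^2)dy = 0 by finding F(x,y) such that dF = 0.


Check exactness: ∂M/∂y = 6y^2 + 18x^2y^2 - 18xy^2 and ∂N/∂x = 6y^2 + 18x^2y^2 - 18xy^2; equal, so the equation is exact.
Integrate M with respect to x (treating y as constant): ∫M dx = 2xy^3 + 2x^3y^3 - 3x^2y^3 + h(y).
Differentiate w.r.t. y and set equal to N: all terms match, so h'(y) = 0 and h is a constant absorbed into C.
General solution: 2xy^3 + 2x^3y^3 - 3x^2y^3 = C.


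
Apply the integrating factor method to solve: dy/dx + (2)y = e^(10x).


P(x) = 2 ⇒ μ = e^(2x).
(μ y)' = e^(12x) ⇒ μ y = e^(12x)/12 + C.
Divide by μ: y = (1/12)e^(10x) + Ce^(-2x).


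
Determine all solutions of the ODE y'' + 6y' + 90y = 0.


Characteristic equation: r² + 6r + 90 = 0.
Discriminant is negative; roots r = -3 ± 9i (complex conjugate pair).
General solution uses e^(α x)(C₁ cos(β x) + C₂ sin(β x)): y = e^(-3x)(C₁cos(9x) + C₂sin(9x)).


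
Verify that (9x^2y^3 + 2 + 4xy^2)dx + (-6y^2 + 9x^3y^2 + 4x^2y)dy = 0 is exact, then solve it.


Check exactness: ∂M/∂y = 27x^2y^2 + 8xy and ∂N/∂x = 27x^2y^2 + 8xy; equal, so the equation is exact.
Integrate M with respect to x (treating y as constant): ∫M dx = 3x^3y^3 + 2x + 2x^2y^2 + h(y).
Differentiate w.r.t. y and set equal to N: the x-dependent terms already match, leaving h'(y) = -6y^2. Integrate: h(y) = -2y^3.
So F(x,y) = -2y^3 + 3x^3y^3 + 2x + 2x^2y^2.
General solution: -2y^3 + 3x^3y^3 + 2x + 2x^2y^2 = C.


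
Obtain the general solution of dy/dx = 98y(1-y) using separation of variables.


Separate: dy/[y(1-y)] = 98 dx.
Partial fractions: 1/[y(1-y)] = 1/y + 1/(1-y).
Integrate: ln|y/(1-y)| = 98x + C₀.
Solve for y: y = 1/(1 + Ce^(-98x)).


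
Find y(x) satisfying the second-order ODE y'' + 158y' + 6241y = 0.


Characteristic equation: r² + 158r + 6241 = 0, i.e. (r + 79)² = 0.
Repeated root r = -79; include an x factor for the second linearly independent solution.
General solution: y = (C₁ + C₂x)e^(-79x).


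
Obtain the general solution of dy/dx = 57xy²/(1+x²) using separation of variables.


Separate: dy/y² = 57x/(1+x²) dx.
Integrate LHS: ∫ dy/y² = -1/y.
Integrate RHS via u = 1+x²: (57/2)ln(1+x²) + C.
Result: -1/y = (57/2)ln(1+x²) + C.


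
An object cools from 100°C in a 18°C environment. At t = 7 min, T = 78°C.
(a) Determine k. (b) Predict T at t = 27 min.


Newton's law: T(t) = T_a + (T₀ - T_a)e^(-kt).
(a) Use T(7) = 78: (78 - 18)/(100 - 18) = e^(-k·7), so k = -ln(0.732)/7 ≈ 0.0446.
(b) Apply k to t = 27: T(27) = 18 + (82)e^(-1.205) ≈ 42.6°C.


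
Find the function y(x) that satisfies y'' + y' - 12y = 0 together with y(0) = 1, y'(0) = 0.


Characteristic roots of r² + r - 12 = 0 are -4, 3.
General solution y = c₁ e^(-4x) + c₂ e^(3x).
Apply y(0) = 1: c₁ + c₂ = 1. Apply y'(0) = 0: -4 c₁ + 3 c₂ = 0.
Solve: c₁ = 3/7, c₂ = 4/7.
Particular solution: y = (3/7)e^(-4x) + (4/7)e^(3x).


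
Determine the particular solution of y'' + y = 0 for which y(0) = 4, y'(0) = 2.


Characteristic roots of r² + 1 = 0 are ±1i, so y = C₁cos(x) + C₂sin(x).
Apply y(0) = 4: C₁ = 4. Differentiate and apply y'(0) = 2: 1·C₂ = 2, so C₂ = 2.
Particular solution: y = 4cos(x) + 2sin(x).


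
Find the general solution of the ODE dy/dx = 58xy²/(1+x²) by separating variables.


Separate: dy/y² = 58x/(1+x²) dx.
Integrate LHS: ∫ dy/y² = -1/y.
Integrate RHS via u = 1+x²: 29ln(1+x²) + C.
Result: -1/y = 29ln(1+x²) + C.


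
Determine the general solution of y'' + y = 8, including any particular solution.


Homogeneous part: r² + 1 = 0 ⇒ r = ±1i, so y_h = C₁cos(x) + C₂sin(x).
Try constant y_p = A; plug in: 1A = 8 ⇒ A = 8.
General solution: y = C₁cos(x) + C₂sin(x) + 8.


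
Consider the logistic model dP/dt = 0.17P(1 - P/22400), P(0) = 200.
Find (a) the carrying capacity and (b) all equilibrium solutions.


Logistic ODE dP/dt = 0.17P(1 - P/22400) has equilibria where dP/dt = 0, i.e. P = 0 or P = 22400.
The coefficient (1 - P/K) = 0 when P = K, identifying K = 22400 as the carrying capacity.
(a) K = 22400; (b) equilibria P = 0 and P = 22400.


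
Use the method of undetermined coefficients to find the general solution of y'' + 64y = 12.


Homogeneous part: r² + 64 = 0 ⇒ r = ±8i, so y_h = C₁cos(8x) + C₂sin(8x).
Try constant y_p = A; plug in: 64A = 12 ⇒ A = 3/16.
General solution: y = C₁cos(8x) + C₂sin(8x) + 3/16.


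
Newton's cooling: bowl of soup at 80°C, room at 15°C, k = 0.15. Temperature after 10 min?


Newton's law: dT/dt = -k(T - T_a) has solution T(t) = T_a + (T₀ - T_a)e^(-kt).
Plug in T_a = 15, T₀ = 80, k = 0.15, t = 10: T(10) = 15 + (65)e^(-1.50) ≈ 29.5°C.


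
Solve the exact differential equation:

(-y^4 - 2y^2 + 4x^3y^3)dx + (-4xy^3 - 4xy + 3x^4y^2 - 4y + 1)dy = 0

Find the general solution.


Check exactness: ∂M/∂y = -4y^3 - 4y + 12x^3y^2 and ∂N/∂x = -4y^3 - 4y + 12x^3y^2; equal, so the equation is exact.
Integrate M with respect to x (treating y as constant): ∫M dx = -xy^4 - 2xy^2 + x^4y^3 + h(y).
Differentiate w.r.t. y and set equal to N: the x-dependent terms already match, leaving h'(y) = -4y + 1. Integrate: h(y) = -2y^2 + y.
So F(x,y) = -xy^4 - 2xy^2 + x^4y^3 - 2y^2 + y.
General solution: -xy^4 - 2xy^2 + x^4y^3 - 2y^2 + y = C.


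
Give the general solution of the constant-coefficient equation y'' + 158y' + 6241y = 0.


Characteristic equation: r² + 158r + 6241 = 0, i.e. (r + 79)² = 0.
Repeated root r = -79; include an x factor for the second linearly independent solution.
General solution: y = (C₁ + C₂x)e^(-79x).


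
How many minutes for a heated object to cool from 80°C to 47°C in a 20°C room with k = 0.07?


From T(t) = T_a + (T₀ - T_a)e^(-kt), set T(t) = 47:
(47 - 20) / (80 - 20) = e^(-0.07t), so t = -ln(0.450)/0.07 ≈ 11.4 minutes.


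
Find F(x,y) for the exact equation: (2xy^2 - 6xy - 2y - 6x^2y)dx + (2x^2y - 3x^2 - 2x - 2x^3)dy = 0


Check exactness: ∂M/∂y = 4xy - 6x - 2 - 6x^2 and ∂N/∂x = 4xy - 6x - 2 - 6x^2; equal, so the equation is exact.
Integrate M with respect to x (treating y as constant): ∫M dx = x^2y^2 - 3x^2y - 2xy - 2x^3y + h(y).
Differentiate w.r.t. y and set equal to N: all terms match, so h'(y) = 0 and h is a constant absorbed into C.
General solution: x^2y^2 - 3x^2y - 2xy - 2x^3y = C.


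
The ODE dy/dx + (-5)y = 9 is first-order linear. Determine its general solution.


P(x) = -5 ⇒ μ = e^(-5x).
(μ y)' = 9e^(-5x) ⇒ μ y = -(9/5)e^(-5x) + C.
Divide by μ: y = -9/5 + Ce^(5x).


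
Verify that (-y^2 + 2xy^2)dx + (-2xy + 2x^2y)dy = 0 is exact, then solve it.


Check exactness: ∂M/∂y = -2y + 4xy and ∂N/∂x = -2y + 4xy; equal, so the equation is exact.
Integrate M with respect to x (treating y as constant): ∫M dx = -xy^2 + x^2y^2 + h(y).
Differentiate w.r.t. y and set equal to N: all terms match, so h'(y) = 0 and h is a constant absorbed into C.
General solution: -xy^2 + x^2y^2 = C.


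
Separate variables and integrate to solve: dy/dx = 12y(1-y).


Separate: dy/[y(1-y)] = 12 dx.
Partial fractions: 1/[y(1-y)] = 1/y + 1/(1-y).
Integrate: ln|y/(1-y)| = 12x + C₀.
Solve for y: y = 1/(1 + Ce^(-12x)).


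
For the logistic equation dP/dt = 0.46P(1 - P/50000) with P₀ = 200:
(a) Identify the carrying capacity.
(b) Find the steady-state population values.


Logistic ODE dP/dt = 0.46P(1 - P/50000) has equilibria where dP/dt = 0, i.e. P = 0 or P = 50000.
The coefficient (1 - P/K) = 0 when P = K, identifying K = 50000 as the carrying capacity.
(a) K = 50000; (b) equilibria P = 0 and P = 50000.


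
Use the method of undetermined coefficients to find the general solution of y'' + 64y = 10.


Homogeneous part: r² + 64 = 0 ⇒ r = ±8i, so y_h = C₁cos(8x) + C₂sin(8x).
Try constant y_p = A; plug in: 64A = 10 ⇒ A = 5/32.
General solution: y = C₁cos(8x) + C₂sin(8x) + 5/32.


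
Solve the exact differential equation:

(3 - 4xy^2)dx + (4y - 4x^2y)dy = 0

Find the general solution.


Check exactness: ∂M/∂y = -8xy and ∂N/∂x = -8xy; equal, so the equation is exact.
Integrate M with respect to x (treating y as constant): ∫M dx = 3x - 2x^2y^2 + h(y).
Differentiate w.r.t. y and set equal to N: the x-dependent terms already match, leaving h'(y) = 4y. Integrate: h(y) = 2y^2.
So F(x,y) = 3x + 2y^2 - 2x^2y^2.
General solution: 3x + 2y^2 - 2x^2y^2 = C.


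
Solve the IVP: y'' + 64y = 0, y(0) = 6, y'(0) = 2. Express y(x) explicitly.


Characteristic roots of r² + 64 = 0 are ±8i, so y = C₁cos(8x) + C₂sin(8x).
Apply y(0) = 6: C₁ = 6. Differentiate and apply y'(0) = 2: 8·C₂ = 2, so C₂ = 1/4.
Particular solution: y = 6cos(8x) + (1/4)sin(8x).


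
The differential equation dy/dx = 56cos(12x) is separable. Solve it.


g(y) = 1, so integrate directly: y = ∫ 56cos(12x) dx = (14/3)sin(12x) + C.


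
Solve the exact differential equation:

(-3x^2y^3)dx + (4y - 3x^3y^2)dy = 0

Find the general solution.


Check exactness: ∂M/∂y = -9x^2y^2 and ∂N/∂x = -9x^2y^2; equal, so the equation is exact.
Integrate M with respect to x (treating y as constant): ∫M dx = -x^3y^3 + h(y).
Differentiate w.r.t. y and set equal to N: the x-dependent terms already match, leaving h'(y) = 4y. Integrate: h(y) = 2y^2.
So F(x,y) = 2y^2 - x^3y^3.
General solution: 2y^2 - x^3y^3 = C.


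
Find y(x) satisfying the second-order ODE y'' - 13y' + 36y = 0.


Characteristic equation: r² - 13r + 36 = 0.
Factor: (r - 9)(r - 4) = 0 ⇒ r = 9, 4 (distinct real).
General solution: y = C₁e^(9x) + C₂e^(4x).


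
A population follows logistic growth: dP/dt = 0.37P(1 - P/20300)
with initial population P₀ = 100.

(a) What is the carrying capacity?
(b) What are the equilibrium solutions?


Logistic ODE dP/dt = 0.37P(1 - P/20300) has equilibria where dP/dt = 0, i.e. P = 0 or P = 20300.
The coefficient (1 - P/K) = 0 when P = K, identifying K = 20300 as the carrying capacity.
(a) K = 20300; (b) equilibria P = 0 and P = 20300.


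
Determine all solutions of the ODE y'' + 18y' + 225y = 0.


Characteristic equation: r² + 18r + 225 = 0.
Discriminant is negative; roots r = -9 ± 12i (complex conjugate pair).
General solution uses e^(α x)(C₁ cos(β x) + C₂ sin(β x)): y = e^(-9x)(C₁cos(12x) + C₂sin(12x)).


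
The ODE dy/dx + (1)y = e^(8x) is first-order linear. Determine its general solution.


P(x) = 1 ⇒ μ = e^(x).
(μ y)' = e^(9x) ⇒ μ y = e^(9x)/9 + C.
Divide by μ: y = (1/9)e^(8x) + Ce^(-x).


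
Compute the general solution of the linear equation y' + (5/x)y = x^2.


P(x) = 5/x ⇒ μ = x^5.
(x^5 y)' = x^5·x^2 = x^7.
Integrate: x^5 y = x^8/(8) + C.
Solve for y: y = (1/8)x^3 + C/x^5.


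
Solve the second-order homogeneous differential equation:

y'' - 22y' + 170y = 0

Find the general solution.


Characteristic equation: r² - 22r + 170 = 0.
Discriminant is negative; roots r = 11 ± 7i (complex conjugate pair).
General solution uses e^(α x)(C₁ cos(β x) + C₂ sin(β x)): y = e^(11x)(C₁cos(7x) + C₂sin(7x)).


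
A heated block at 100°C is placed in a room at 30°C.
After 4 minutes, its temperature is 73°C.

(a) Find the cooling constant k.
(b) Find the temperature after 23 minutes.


Newton's law: T(t) = T_a + (T₀ - T_a)e^(-kt).
(a) Use T(4) = 73: (73 - 30)/(100 - 30) = e^(-k·4), so k = -ln(0.614)/4 ≈ 0.1218.
(b) Apply k to t = 23: T(23) = 30 + (70)e^(-2.802) ≈ 34.2°C.


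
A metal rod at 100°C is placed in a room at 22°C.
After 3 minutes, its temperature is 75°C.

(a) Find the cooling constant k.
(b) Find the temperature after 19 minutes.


Newton's law: T(t) = T_a + (T₀ - T_a)e^(-kt).
(a) Use T(3) = 75: (75 - 22)/(100 - 22) = e^(-k·3), so k = -ln(0.679)/3 ≈ 0.1288.
(b) Apply k to t = 19: T(19) = 22 + (78)e^(-2.447) ≈ 28.7°C.


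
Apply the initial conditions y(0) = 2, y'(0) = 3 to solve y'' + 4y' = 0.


Characteristic roots of r² + 4r = 0 are 0, -4.
General solution y = c₁ + c₂ e^(-4x).
Apply y(0) = 2: c₁ + c₂ = 2. Apply y'(0) = 3: 0 c₁ - 4 c₂ = 3.
Solve: c₁ = 11/4, c₂ = -3/4.
Particular solution: y = 11/4 - (3/4)e^(-4x).


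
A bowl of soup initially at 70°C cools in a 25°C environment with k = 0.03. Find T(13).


Newton's law: dT/dt = -k(T - T_a) has solution T(t) = T_a + (T₀ - T_a)e^(-kt).
Plug in T_a = 25, T₀ = 70, k = 0.03, t = 13: T(13) = 25 + (45)e^(-0.39) ≈ 55.5°C.


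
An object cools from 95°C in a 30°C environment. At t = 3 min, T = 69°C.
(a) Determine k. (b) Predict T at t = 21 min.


Newton's law: T(t) = T_a + (T₀ - T_a)e^(-kt).
(a) Use T(3) = 69: (69 - 30)/(95 - 30) = e^(-k·3), so k = -ln(0.600)/3 ≈ 0.1703.
(b) Apply k to t = 21: T(21) = 30 + (65)e^(-3.576) ≈ 31.8°C.


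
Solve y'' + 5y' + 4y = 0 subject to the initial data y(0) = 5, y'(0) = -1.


Characteristic roots of r² + 5r + 4 = 0 are -4, -1.
General solution y = c₁ e^(-4x) + c₂ e^(-x).
Apply y(0) = 5: c₁ + c₂ = 5. Apply y'(0) = -1: -4 c₁ - 1 c₂ = -1.
Solve: c₁ = -4/3, c₂ = 19/3.
Particular solution: y = -(4/3)e^(-4x) + (19/3)e^(-x).


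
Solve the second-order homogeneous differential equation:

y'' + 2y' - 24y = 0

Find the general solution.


Characteristic equation: r² + 2r - 24 = 0.
Factor: (r - 4)(r + 6) = 0 ⇒ r = 4, -6 (distinct real).
General solution: y = C₁e^(4x) + C₂e^(-6x).


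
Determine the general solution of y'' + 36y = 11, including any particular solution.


Homogeneous part: r² + 36 = 0 ⇒ r = ±6i, so y_h = C₁cos(6x) + C₂sin(6x).
Try constant y_p = A; plug in: 36A = 11 ⇒ A = 11/36.
General solution: y = C₁cos(6x) + C₂sin(6x) + 11/36.


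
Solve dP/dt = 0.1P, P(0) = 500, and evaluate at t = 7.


The ODE dP/dt = 0.1P has solution P(t) = P(0)e^(0.1t).
Substitute P(0) = 500 and t = 7: P(7) = 500 e^(0.70) ≈ 1007.


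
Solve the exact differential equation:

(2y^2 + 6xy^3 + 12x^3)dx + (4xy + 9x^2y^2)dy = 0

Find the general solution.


Check exactness: ∂M/∂y = 4y + 18xy^2 and ∂N/∂x = 4y + 18xy^2; equal, so the equation is exact.
Integrate M with respect to x (treating y as constant): ∫M dx = 2xy^2 + 3x^2y^3 + 3x^4 + h(y).
Differentiate w.r.t. y and set equal to N: all terms match, so h'(y) = 0 and h is a constant absorbed into C.
General solution: 2xy^2 + 3x^2y^3 + 3x^4 = C.


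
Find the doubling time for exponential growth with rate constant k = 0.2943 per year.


Exponential growth: P(t) = P₀ e^(0.2943t). Set P(t)/P₀ = 2: e^(0.2943t) = 2.
Solve: t = ln(2)/0.2943 ≈ 2.36 years.


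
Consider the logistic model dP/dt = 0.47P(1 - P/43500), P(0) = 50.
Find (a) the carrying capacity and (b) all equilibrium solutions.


Logistic ODE dP/dt = 0.47P(1 - P/43500) has equilibria where dP/dt = 0, i.e. P = 0 or P = 43500.
The coefficient (1 - P/K) = 0 when P = K, identifying K = 43500 as the carrying capacity.
(a) K = 43500; (b) equilibria P = 0 and P = 43500.


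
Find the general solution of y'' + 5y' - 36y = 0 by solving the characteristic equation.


Characteristic equation: r² + 5r - 36 = 0.
Factor: (r - 4)(r + 9) = 0 ⇒ r = 4, -9 (distinct real).
General solution: y = C₁e^(4x) + C₂e^(-9x).


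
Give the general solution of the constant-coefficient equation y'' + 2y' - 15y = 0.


Characteristic equation: r² + 2r - 15 = 0.
Factor: (r - 3)(r + 5) = 0 ⇒ r = 3, -5 (distinct real).
General solution: y = C₁e^(3x) + C₂e^(-5x).


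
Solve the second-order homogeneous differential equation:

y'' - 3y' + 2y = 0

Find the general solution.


Characteristic equation: r² - 3r + 2 = 0.
Factor: (r - 2)(r - 1) = 0 ⇒ r = 2, 1 (distinct real).
General solution: y = C₁e^(2x) + C₂e^(x).


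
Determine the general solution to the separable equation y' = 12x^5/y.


Separate variables: y dy = 12x^5 dx.
Integrate both sides: y²/2 = 2x^6 + C₀.
Multiply by 2: y² = 4x^6 + C.


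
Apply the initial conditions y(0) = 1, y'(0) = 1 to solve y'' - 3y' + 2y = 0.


Characteristic roots of r² - 3r + 2 = 0 are 1, 2.
General solution y = c₁ e^(x) + c₂ e^(2x).
Apply y(0) = 1: c₁ + c₂ = 1. Apply y'(0) = 1: 1 c₁ + 2 c₂ = 1.
Solve: c₁ = 1, c₂ = 0.
Particular solution: y = e^(x) + 0e^(2x).


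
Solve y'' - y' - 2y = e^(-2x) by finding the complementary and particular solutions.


Characteristic roots of r² - r - 2 = 0 are 2, -1.
y_h = C₁e^(2x) + C₂e^(-x).
Forcing exponent -2 is not a characteristic root; try y_p = Ae^(-2x).
Substitute: A·(4 + (-1)·-2 + (-2)) = A·4 = 1, so A = 1/4.
General solution: y = C₁e^(2x) + C₂e^(-x) + (1/4)e^(-2x).


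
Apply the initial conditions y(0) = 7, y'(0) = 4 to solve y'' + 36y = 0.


Characteristic roots of r² + 36 = 0 are ±6i, so y = C₁cos(6x) + C₂sin(6x).
Apply y(0) = 7: C₁ = 7. Differentiate and apply y'(0) = 4: 6·C₂ = 4, so C₂ = 2/3.
Particular solution: y = 7cos(6x) + (2/3)sin(6x).


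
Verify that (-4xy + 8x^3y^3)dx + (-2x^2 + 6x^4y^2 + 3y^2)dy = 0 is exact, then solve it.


Check exactness: ∂M/∂y = -4x + 24x^3y^2 and ∂N/∂x = -4x + 24x^3y^2; equal, so the equation is exact.
Integrate M with respect to x (treating y as constant): ∫M dx = -2x^2y + 2x^4y^3 + h(y).
Differentiate w.r.t. y and set equal to N: the x-dependent terms already match, leaving h'(y) = 3y^2. Integrate: h(y) = y^3.
So F(x,y) = -2x^2y + 2x^4y^3 + y^3.
General solution: -2x^2y + 2x^4y^3 + y^3 = C.


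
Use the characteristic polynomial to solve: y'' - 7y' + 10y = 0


Characteristic equation: r² - 7r + 10 = 0.
Factor: (r - 2)(r - 5) = 0 ⇒ r = 2, 5 (distinct real).
General solution: y = C₁e^(2x) + C₂e^(5x).


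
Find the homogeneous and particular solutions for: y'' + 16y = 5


Homogeneous part: r² + 16 = 0 ⇒ r = ±4i, so y_h = C₁cos(4x) + C₂sin(4x).
Try constant y_p = A; plug in: 16A = 5 ⇒ A = 5/16.
General solution: y = C₁cos(4x) + C₂sin(4x) + 5/16.


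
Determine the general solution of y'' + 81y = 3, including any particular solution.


Homogeneous part: r² + 81 = 0 ⇒ r = ±9i, so y_h = C₁cos(9x) + C₂sin(9x).
Try constant y_p = A; plug in: 81A = 3 ⇒ A = 1/27.
General solution: y = C₁cos(9x) + C₂sin(9x) + 1/27.


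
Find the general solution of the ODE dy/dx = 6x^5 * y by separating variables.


Separate variables: dy/y = 6x^5 dx.
Integrate: ln|y| = x^6 + C₀.
Exponentiate: y = Ce^(x^6).


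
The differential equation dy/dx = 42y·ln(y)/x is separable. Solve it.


Separate: dy/[y ln(y)] = 42 dx/x.
Substitute u = ln(y): du/u = 42 dx/x.
Integrate: ln|ln(y)| = 42ln|x| + C₀, hence ln(y) = C·x^42.


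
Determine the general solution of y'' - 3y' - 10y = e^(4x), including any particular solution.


Characteristic roots of r² - 3r - 10 = 0 are -2, 5.
y_h = C₁e^(-2x) + C₂e^(5x).
Forcing exponent 4 is not a characteristic root; try y_p = Ae^(4x).
Substitute: A·(16 + (-3)·4 + (-10)) = A·-6 = 1, so A = -1/6.
General solution: y = C₁e^(-2x) + C₂e^(5x) - (1/6)e^(4x).


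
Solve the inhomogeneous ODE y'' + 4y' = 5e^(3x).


Characteristic roots of r² + 4r = 0 are -4, 0.
y_h = C₁e^(-4x) + C₂.
Forcing exponent 3 is not a characteristic root; try y_p = Ae^(3x).
Substitute: A·(9 + (4)·3 + (0)) = A·21 = 5, so A = 5/21.
General solution: y = C₁e^(-4x) + C₂ + (5/21)e^(3x).


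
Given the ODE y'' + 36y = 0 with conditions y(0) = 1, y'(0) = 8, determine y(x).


Characteristic roots of r² + 36 = 0 are ±6i, so y = C₁cos(6x) + C₂sin(6x).
Apply y(0) = 1: C₁ = 1. Differentiate and apply y'(0) = 8: 6·C₂ = 8, so C₂ = 4/3.
Particular solution: y = cos(6x) + (4/3)sin(6x).


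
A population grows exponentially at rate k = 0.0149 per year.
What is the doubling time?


Exponential growth: P(t) = P₀ e^(0.0149t). Set P(t)/P₀ = 2: e^(0.0149t) = 2.
Solve: t = ln(2)/0.0149 ≈ 46.52 years.


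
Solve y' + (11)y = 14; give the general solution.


P(x) = 11, Q(x) = 14; integrating factor μ = e^(11x).
(μ y)' = 14e^(11x) ⇒ μ y = (14/11)e^(11x) + C.
Divide by μ: y = 14/11 + Ce^(-11x).


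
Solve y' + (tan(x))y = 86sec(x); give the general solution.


P(x) = tan(x) ⇒ μ = e^(∫tan(x)dx) = sec(x).
(sec(x) y)' = 86sec²(x) ⇒ sec(x) y = 86tan(x) + C.
Multiply by cos(x): y = 86sin(x) + C·cos(x).


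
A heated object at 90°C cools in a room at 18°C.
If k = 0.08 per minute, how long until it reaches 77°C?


From T(t) = T_a + (T₀ - T_a)e^(-kt), set T(t) = 77:
(77 - 18) / (90 - 18) = e^(-0.08t), so t = -ln(0.819)/0.08 ≈ 2.5 minutes.


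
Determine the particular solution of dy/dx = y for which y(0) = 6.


General solution of y' = y is y = Ce^(x).
Apply y(0) = 6: C = 6.
Particular solution: y = 6e^(x).


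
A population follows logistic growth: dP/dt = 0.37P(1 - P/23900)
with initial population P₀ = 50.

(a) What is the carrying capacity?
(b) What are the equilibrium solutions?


Logistic ODE dP/dt = 0.37P(1 - P/23900) has equilibria where dP/dt = 0, i.e. P = 0 or P = 23900.
The coefficient (1 - P/K) = 0 when P = K, identifying K = 23900 as the carrying capacity.
(a) K = 23900; (b) equilibria P = 0 and P = 23900.


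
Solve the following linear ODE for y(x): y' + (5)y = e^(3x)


P(x) = 5 ⇒ μ = e^(5x).
(μ y)' = e^(8x) ⇒ μ y = e^(8x)/8 + C.
Divide by μ: y = (1/8)e^(3x) + Ce^(-5x).


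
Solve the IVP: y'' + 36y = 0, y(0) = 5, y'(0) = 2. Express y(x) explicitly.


Characteristic roots of r² + 36 = 0 are ±6i, so y = C₁cos(6x) + C₂sin(6x).
Apply y(0) = 5: C₁ = 5. Differentiate and apply y'(0) = 2: 6·C₂ = 2, so C₂ = 1/3.
Particular solution: y = 5cos(6x) + (1/3)sin(6x).


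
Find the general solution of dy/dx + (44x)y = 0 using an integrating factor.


P(x) = 44x ⇒ μ = e^(22x²).
Q(x) = 0 so μ y is constant: y = Ce^(-22x²).


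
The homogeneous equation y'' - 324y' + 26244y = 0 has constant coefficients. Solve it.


Characteristic equation: r² - 324r + 26244 = 0, i.e. (r - 162)² = 0.
Repeated root r = 162; include an x factor for the second linearly independent solution.
General solution: y = (C₁ + C₂x)e^(162x).


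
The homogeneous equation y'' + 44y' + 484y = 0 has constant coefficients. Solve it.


Characteristic equation: r² + 44r + 484 = 0, i.e. (r + 22)² = 0.
Repeated root r = -22; include an x factor for the second linearly independent solution.
General solution: y = (C₁ + C₂x)e^(-22x).


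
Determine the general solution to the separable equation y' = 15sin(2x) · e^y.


Separate: e^(-y) dy = 15sin(2x) dx.
Integrate: -e^(-y) = -(15/2)cos(2x) + C₀.
Rearrange: e^(-y) = (15/2)cos(2x) + C.


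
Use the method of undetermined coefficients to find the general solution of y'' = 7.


Characteristic polynomial (r - 0)² = 0; repeated root r = 0.
y_h = (C₁ + C₂x). Forcing matches the repeated root (resonance), so try y_p = Ax².
Substitute and solve for A: 2A = 7, so A = 7/2.
General solution: y = C₁ + C₂x + (7/2)x².


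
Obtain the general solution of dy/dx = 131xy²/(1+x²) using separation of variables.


Separate: dy/y² = 131x/(1+x²) dx.
Integrate LHS: ∫ dy/y² = -1/y.
Integrate RHS via u = 1+x²: (131/2)ln(1+x²) + C.
Result: -1/y = (131/2)ln(1+x²) + C.


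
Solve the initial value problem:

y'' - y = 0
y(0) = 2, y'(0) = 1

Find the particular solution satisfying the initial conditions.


Characteristic roots of r² - 1 = 0 are 1, -1.
General solution y = c₁ e^(x) + c₂ e^(-x).
Apply y(0) = 2: c₁ + c₂ = 2. Apply y'(0) = 1: 1 c₁ - 1 c₂ = 1.
Solve: c₁ = 3/2, c₂ = 1/2.
Particular solution: y = (3/2)e^(x) + (1/2)e^(-x).


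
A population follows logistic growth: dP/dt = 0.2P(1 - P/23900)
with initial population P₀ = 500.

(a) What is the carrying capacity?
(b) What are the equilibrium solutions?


Logistic ODE dP/dt = 0.2P(1 - P/23900) has equilibria where dP/dt = 0, i.e. P = 0 or P = 23900.
The coefficient (1 - P/K) = 0 when P = K, identifying K = 23900 as the carrying capacity.
(a) K = 23900; (b) equilibria P = 0 and P = 23900.


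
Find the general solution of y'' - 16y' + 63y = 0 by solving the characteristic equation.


Characteristic equation: r² - 16r + 63 = 0.
Factor: (r - 9)(r - 7) = 0 ⇒ r = 9, 7 (distinct real).
General solution: y = C₁e^(9x) + C₂e^(7x).


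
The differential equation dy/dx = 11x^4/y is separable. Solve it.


Separate variables: y dy = 11x^4 dx.
Integrate both sides: y²/2 = (11/5)x^5 + C₀.
Multiply by 2: y² = (22/5)x^5 + C.


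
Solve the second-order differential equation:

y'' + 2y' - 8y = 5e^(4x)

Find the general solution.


Characteristic roots of r² + 2r - 8 = 0 are 2, -4.
y_h = C₁e^(2x) + C₂e^(-4x).
Forcing exponent 4 is not a characteristic root; try y_p = Ae^(4x).
Substitute: A·(16 + (2)·4 + (-8)) = A·16 = 5, so A = 5/16.
General solution: y = C₁e^(2x) + C₂e^(-4x) + (5/16)e^(4x).


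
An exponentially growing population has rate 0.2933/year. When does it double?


Exponential growth: P(t) = P₀ e^(0.2933t). Set P(t)/P₀ = 2: e^(0.2933t) = 2.
Solve: t = ln(2)/0.2933 ≈ 2.36 years.


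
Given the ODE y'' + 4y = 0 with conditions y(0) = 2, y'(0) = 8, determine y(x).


Characteristic roots of r² + 4 = 0 are ±2i, so y = C₁cos(2x) + C₂sin(2x).
Apply y(0) = 2: C₁ = 2. Differentiate and apply y'(0) = 8: 2·C₂ = 8, so C₂ = 4.
Particular solution: y = 2cos(2x) + 4sin(2x).


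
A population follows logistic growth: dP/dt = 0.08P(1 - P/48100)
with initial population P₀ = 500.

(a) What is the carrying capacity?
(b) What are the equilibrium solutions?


Logistic ODE dP/dt = 0.08P(1 - P/48100) has equilibria where dP/dt = 0, i.e. P = 0 or P = 48100.
The coefficient (1 - P/K) = 0 when P = K, identifying K = 48100 as the carrying capacity.
(a) K = 48100; (b) equilibria P = 0 and P = 48100.


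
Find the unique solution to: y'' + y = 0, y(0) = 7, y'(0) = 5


Characteristic roots of r² + 1 = 0 are ±1i, so y = C₁cos(x) + C₂sin(x).
Apply y(0) = 7: C₁ = 7. Differentiate and apply y'(0) = 5: 1·C₂ = 5, so C₂ = 5.
Particular solution: y = 7cos(x) + 5sin(x).


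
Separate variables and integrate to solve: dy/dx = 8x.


Integrate both sides with respect to x: y = ∫ 8x dx = 4x^2 + C.


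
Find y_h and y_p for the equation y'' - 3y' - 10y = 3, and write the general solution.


Characteristic roots of r² - 3r - 10 = 0 are -2, 5.
y_h = C₁e^(-2x) + C₂e^(5x).
Forcing exponent 0 is not a characteristic root; try y_p = A.
Substitute: A·(0 + (-3)·0 + (-10)) = A·-10 = 3, so A = -3/10.
General solution: y = C₁e^(-2x) + C₂e^(5x) - 3/10.


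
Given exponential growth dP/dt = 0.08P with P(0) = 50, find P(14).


The ODE dP/dt = 0.08P has solution P(t) = P(0)e^(0.08t).
Substitute P(0) = 50 and t = 14: P(14) = 50 e^(1.12) ≈ 153.


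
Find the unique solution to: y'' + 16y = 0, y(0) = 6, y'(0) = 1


Characteristic roots of r² + 16 = 0 are ±4i, so y = C₁cos(4x) + C₂sin(4x).
Apply y(0) = 6: C₁ = 6. Differentiate and apply y'(0) = 1: 4·C₂ = 1, so C₂ = 1/4.
Particular solution: y = 6cos(4x) + (1/4)sin(4x).


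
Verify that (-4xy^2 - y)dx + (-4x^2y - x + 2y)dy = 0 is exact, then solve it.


Check exactness: ∂M/∂y = -8xy - 1 and ∂N/∂x = -8xy - 1; equal, so the equation is exact.
Integrate M with respect to x (treating y as constant): ∫M dx = -2x^2y^2 - xy + h(y).
Differentiate w.r.t. y and set equal to N: the x-dependent terms already match, leaving h'(y) = 2y. Integrate: h(y) = y^2.
So F(x,y) = -2x^2y^2 - xy + y^2.
General solution: -2x^2y^2 - xy + y^2 = C.


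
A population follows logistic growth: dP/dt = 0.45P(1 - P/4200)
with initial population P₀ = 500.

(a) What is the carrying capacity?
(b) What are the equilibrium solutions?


Logistic ODE dP/dt = 0.45P(1 - P/4200) has equilibria where dP/dt = 0, i.e. P = 0 or P = 4200.
The coefficient (1 - P/K) = 0 when P = K, identifying K = 4200 as the carrying capacity.
(a) K = 4200; (b) equilibria P = 0 and P = 4200.


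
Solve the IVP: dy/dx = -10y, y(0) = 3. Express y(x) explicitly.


General solution of y' = -10y is y = Ce^(-10x).
Apply y(0) = 3: C = 3.
Particular solution: y = 3e^(-10x).


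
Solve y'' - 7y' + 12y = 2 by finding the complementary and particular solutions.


Characteristic roots of r² - 7r + 12 = 0 are 3, 4.
y_h = C₁e^(3x) + C₂e^(4x).
Forcing exponent 0 is not a characteristic root; try y_p = A.
Substitute: A·(0 + (-7)·0 + (12)) = A·12 = 2, so A = 1/6.
General solution: y = C₁e^(3x) + C₂e^(4x) + 1/6.


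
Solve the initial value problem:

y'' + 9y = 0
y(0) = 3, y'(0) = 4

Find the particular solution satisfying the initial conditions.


Characteristic roots of r² + 9 = 0 are ±3i, so y = C₁cos(3x) + C₂sin(3x).
Apply y(0) = 3: C₁ = 3. Differentiate and apply y'(0) = 4: 3·C₂ = 4, so C₂ = 4/3.
Particular solution: y = 3cos(3x) + (4/3)sin(3x).


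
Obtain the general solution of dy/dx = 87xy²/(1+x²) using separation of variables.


Separate: dy/y² = 87x/(1+x²) dx.
Integrate LHS: ∫ dy/y² = -1/y.
Integrate RHS via u = 1+x²: (87/2)ln(1+x²) + C.
Result: -1/y = (87/2)ln(1+x²) + C.


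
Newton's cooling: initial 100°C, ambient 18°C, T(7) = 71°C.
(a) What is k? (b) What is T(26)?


Newton's law: T(t) = T_a + (T₀ - T_a)e^(-kt).
(a) Use T(7) = 71: (71 - 18)/(100 - 18) = e^(-k·7), so k = -ln(0.646)/7 ≈ 0.0623.
(b) Apply k to t = 26: T(26) = 18 + (82)e^(-1.621) ≈ 34.2°C.


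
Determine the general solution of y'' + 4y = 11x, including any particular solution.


Homogeneous: r² + 4 = 0 ⇒ r = ±2i, y_h = C₁cos(2x) + C₂sin(2x).
Polynomial forcing; try y_p = Ax + B. Then y_p'' + 4 y_p = 4(Ax + B) = 11x, so B = 0 and A = 11/4.
General solution: y = C₁cos(2x) + C₂sin(2x) + (11/4)x.


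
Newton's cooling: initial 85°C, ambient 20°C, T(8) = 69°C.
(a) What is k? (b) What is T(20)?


Newton's law: T(t) = T_a + (T₀ - T_a)e^(-kt).
(a) Use T(8) = 69: (69 - 20)/(85 - 20) = e^(-k·8), so k = -ln(0.754)/8 ≈ 0.0353.
(b) Apply k to t = 20: T(20) = 20 + (65)e^(-0.706) ≈ 52.1°C.


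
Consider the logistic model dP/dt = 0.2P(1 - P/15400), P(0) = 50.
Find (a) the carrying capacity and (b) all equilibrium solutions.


Logistic ODE dP/dt = 0.2P(1 - P/15400) has equilibria where dP/dt = 0, i.e. P = 0 or P = 15400.
The coefficient (1 - P/K) = 0 when P = K, identifying K = 15400 as the carrying capacity.
(a) K = 15400; (b) equilibria P = 0 and P = 15400.


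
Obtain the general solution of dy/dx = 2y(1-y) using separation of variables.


Separate: dy/[y(1-y)] = 2 dx.
Partial fractions: 1/[y(1-y)] = 1/y + 1/(1-y).
Integrate: ln|y/(1-y)| = 2x + C₀.
Solve for y: y = 1/(1 + Ce^(-2x)).


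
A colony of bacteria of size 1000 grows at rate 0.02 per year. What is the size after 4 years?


The ODE dP/dt = 0.02P has solution P(t) = P(0)e^(0.02t).
Substitute P(0) = 1000 and t = 4: P(4) = 1000 e^(0.08) ≈ 1083.


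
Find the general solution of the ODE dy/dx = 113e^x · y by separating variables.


Separate variables: dy/y = 113e^x dx.
Integrate: ln|y| = 113e^x + C₀.
Exponentiate: y = Ce^(113e^x).


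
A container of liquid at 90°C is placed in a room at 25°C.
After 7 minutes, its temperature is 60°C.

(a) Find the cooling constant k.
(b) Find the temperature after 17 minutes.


Newton's law: T(t) = T_a + (T₀ - T_a)e^(-kt).
(a) Use T(7) = 60: (60 - 25)/(90 - 25) = e^(-k·7), so k = -ln(0.538)/7 ≈ 0.0884.
(b) Apply k to t = 17: T(17) = 25 + (65)e^(-1.503) ≈ 39.5°C.


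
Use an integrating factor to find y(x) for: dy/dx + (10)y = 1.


P(x) = 10, Q(x) = 1; integrating factor μ = e^(10x).
(μ y)' = e^(10x) ⇒ μ y = (1/10)e^(10x) + C.
Divide by μ: y = 1/10 + Ce^(-10x).


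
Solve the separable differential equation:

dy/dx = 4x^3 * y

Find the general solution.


Separate variables: dy/y = 4x^3 dx.
Integrate: ln|y| = x^4 + C₀.
Exponentiate: y = Ce^(x^4).
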